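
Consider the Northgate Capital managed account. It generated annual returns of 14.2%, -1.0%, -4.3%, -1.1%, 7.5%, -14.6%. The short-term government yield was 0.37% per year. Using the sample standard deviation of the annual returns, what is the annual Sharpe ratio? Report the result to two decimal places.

-0.03

r̄ = (14.2 − 1 − 4.3 − 1.1 + 7.5 − 14.6) / 6 = 0.70 / 6 = 0.1167%
Σ(r − r̄)² = (14.2 − 0.1167)² + (-1 − 0.1167)² + (-4.3 − 0.1167)² + … = 491.6683
sample σ = √(491.6683 / 5) = √98.3337 = 9.9163%
Sharpe = (r̄ − rf) / σ = (0.1167 − 0.37) / 9.9163 = -0.2533 / 9.9163 = -0.0255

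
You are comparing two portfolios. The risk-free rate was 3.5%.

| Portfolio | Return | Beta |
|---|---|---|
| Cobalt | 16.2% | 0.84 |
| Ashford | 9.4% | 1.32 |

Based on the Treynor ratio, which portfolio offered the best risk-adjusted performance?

Cobalt: Treynor = (16.2% − 3.5%) / 0.84 = 15.119
Ashford: Treynor = (9.4% − 3.5%) / 1.32 = 4.470
Highest: Cobalt (15.119).

Cobalt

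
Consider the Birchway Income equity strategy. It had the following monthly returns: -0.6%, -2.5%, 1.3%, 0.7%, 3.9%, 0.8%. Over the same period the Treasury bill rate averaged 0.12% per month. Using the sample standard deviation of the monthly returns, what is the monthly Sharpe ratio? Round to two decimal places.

Mean return r̄ = 3.60 / 6 = 0.6000%
Σ(r − r̄)² = 22.4800; sample σ = √(22.4800/5) = 2.1204%
Sharpe = (r̄ − rf) / σ = (0.6000 − 0.12) / 2.1204 = 0.4800 / 2.1204 = 0.2264

0.23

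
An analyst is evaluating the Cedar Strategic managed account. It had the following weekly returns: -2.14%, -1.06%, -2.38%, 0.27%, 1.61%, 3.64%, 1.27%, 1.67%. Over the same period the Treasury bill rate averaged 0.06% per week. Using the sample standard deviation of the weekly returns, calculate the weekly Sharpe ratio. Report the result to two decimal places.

0.14

Mean return r̄ = 2.880 / 8 = 0.3600%
Σ(r − r̄)² = (-2.14 − 0.3600)² + (-1.06 − 0.3600)² + … = 30.6472
σ = √[30.6472 / 7] = 2.0924%
Sharpe = (r̄ − rf) / σ = (0.3600 − 0.06) / 2.0924 = 0.3000 / 2.0924 = 0.1434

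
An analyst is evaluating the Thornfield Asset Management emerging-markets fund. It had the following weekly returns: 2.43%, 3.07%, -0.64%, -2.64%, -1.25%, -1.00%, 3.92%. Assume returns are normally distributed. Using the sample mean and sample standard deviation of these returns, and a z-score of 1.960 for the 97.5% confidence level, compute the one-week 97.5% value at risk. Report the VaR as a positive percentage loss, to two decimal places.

Mean return r̄ = 3.890 / 7 = 0.5557%
Σ(r − r̄)² = (2.43 − 0.5557)² + (3.07 − 0.5557)² + … = 38.4762
sample σ = √(38.4762 / 6) = √6.4127 = 2.5323%
VaR = −(r̄ − z·σ) = −(0.5557 − 1.960 × 2.5323) = −(-4.4076) = 4.4076%

4.41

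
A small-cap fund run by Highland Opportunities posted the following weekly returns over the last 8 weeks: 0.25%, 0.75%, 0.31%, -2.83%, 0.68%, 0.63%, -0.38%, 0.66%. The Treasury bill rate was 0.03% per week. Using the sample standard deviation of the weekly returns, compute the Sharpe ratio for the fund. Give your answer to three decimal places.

-0.018

r̄ = (0.25 + 0.75 + 0.31 − 2.83 + 0.68 + 0.63 − 0.38 + 0.66) / 8 = 0.0088%
Sample σ = √[Σ(r − r̄)² / 7] = √[10.1687 / 7] = √1.4527 = 1.2053%
Sharpe = (r̄ − rf) / σ = (0.0088 − 0.03) / 1.2053 = -0.0212 / 1.2053 = -0.0176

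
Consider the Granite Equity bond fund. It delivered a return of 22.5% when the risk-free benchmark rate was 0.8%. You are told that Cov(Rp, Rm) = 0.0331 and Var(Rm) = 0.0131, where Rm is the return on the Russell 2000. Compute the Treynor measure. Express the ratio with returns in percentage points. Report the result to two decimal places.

8.59

β = Cov / Var = 0.0331 / 0.0131 = 2.5267
Treynor = (Rp − Rf) / β = (22.5% − 0.8%) / 2.5267 = 21.70 / 2.5267 = 8.5883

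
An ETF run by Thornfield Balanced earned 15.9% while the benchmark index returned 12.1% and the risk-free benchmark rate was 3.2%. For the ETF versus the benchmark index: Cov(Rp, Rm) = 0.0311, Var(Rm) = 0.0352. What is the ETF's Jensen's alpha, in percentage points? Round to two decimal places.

β = Cov / Var = 0.0311 / 0.0352 = 0.8835
E[R] = Rf + β(Rm − Rf) = 3.2% + 0.8835 × (12.1% − 3.2%) = 11.0632%
α = Rp − E[R] = 15.9% − 11.0632% = 4.8368

4.84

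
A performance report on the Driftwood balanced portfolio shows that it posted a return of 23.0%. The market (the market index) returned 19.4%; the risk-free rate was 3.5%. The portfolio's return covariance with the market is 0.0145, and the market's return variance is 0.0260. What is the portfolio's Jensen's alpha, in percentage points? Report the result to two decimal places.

10.63

β = Cov / Var = 0.0145 / 0.0260 = 0.5577
E[R] = Rf + β(Rm − Rf) = 3.5% + 0.5577 × (19.4% − 3.5%) = 12.3674%
α = Rp − E[R] = 23.0% − 12.3674% = 10.6326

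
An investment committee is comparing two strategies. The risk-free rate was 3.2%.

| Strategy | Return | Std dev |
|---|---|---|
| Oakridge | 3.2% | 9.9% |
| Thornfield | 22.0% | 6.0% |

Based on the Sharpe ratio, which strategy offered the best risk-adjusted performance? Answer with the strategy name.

Oakridge: Sharpe ratio = (3.2% − 3.2%) / 9.9% = 0.000
Thornfield: Sharpe ratio = (22.0% − 3.2%) / 6.0% = 3.133
Highest: Thornfield (3.133).

Thornfield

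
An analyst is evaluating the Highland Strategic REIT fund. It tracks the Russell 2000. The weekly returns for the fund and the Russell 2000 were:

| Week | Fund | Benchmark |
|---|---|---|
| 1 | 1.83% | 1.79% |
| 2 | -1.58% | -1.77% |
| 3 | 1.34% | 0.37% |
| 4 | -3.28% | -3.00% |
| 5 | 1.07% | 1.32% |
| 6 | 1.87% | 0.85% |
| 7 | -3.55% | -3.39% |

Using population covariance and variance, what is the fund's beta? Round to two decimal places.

r̄p = -0.3286%,  r̄m = -0.5471%
Cov = Σ(rp − r̄p)(rm − r̄m) / 7 = 4.3123
Var(rm) = Σ(rm − r̄m)² / 7 = 3.9050
β = Cov / Var = 4.3123 / 3.9050 = 1.1043

1.10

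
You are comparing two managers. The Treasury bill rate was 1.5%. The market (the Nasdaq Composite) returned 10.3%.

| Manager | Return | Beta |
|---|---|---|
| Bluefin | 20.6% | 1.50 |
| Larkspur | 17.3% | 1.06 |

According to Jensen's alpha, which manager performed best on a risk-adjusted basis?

Larkspur

Bluefin: α = 20.6% − [1.5% + 1.50 × (10.3% − 1.5%)] = 5.900
Larkspur: α = 17.3% − [1.5% + 1.06 × (10.3% − 1.5%)] = 6.472
Highest: Larkspur (6.472).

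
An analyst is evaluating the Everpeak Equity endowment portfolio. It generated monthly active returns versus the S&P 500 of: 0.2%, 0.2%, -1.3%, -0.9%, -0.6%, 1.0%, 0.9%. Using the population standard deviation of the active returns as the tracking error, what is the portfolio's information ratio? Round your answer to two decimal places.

μ = (0.2 + 0.2 − 1.3 − 0.9 − 0.6 + 1 + 0.9) / 7 = -0.0714%
Σ(r − μ)² = 4.7143; population σ = √(4.7143/7) = 0.8207%
IR = μ / tracking error = -0.0714 / 0.8207 = -0.0870

-0.09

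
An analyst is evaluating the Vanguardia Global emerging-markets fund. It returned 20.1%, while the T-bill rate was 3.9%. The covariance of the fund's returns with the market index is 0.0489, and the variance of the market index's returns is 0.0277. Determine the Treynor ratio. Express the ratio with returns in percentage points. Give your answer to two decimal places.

β = Cov / Var = 0.0489 / 0.0277 = 1.7653
Treynor = (Rp − Rf) / β = (20.1% − 3.9%) / 1.7653 = 16.20 / 1.7653 = 9.1769

9.18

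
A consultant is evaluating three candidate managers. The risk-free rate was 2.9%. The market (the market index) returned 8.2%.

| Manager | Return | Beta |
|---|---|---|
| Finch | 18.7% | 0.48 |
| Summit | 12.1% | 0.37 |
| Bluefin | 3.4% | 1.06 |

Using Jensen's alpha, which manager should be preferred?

Finch

Finch: α = 18.7% − [2.9% + 0.48 × (8.2% − 2.9%)] = 13.256
Summit: α = 12.1% − [2.9% + 0.37 × (8.2% − 2.9%)] = 7.239
Bluefin: α = 3.4% − [2.9% + 1.06 × (8.2% − 2.9%)] = -5.118
Highest: Finch (13.256).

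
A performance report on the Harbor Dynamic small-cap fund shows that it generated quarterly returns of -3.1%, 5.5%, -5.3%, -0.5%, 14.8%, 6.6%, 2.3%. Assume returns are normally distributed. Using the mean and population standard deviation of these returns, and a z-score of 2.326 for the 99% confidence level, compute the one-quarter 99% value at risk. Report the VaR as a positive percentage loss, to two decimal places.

11.74

μ = (-3.1 + 5.5 − 5.3 − 0.5 + 14.8 + 6.6 + 2.3) / 7 = 2.9000%
Population std dev = √[277.2200 / 7] = 6.2931%
VaR = −(μ − z·σ) = −(2.9000 − 2.326 × 6.2931) = −(-11.7378) = 11.7378%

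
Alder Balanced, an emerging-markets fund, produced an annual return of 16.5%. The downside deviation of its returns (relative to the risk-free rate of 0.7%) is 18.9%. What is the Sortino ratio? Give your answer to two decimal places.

0.84

Sortino = (Rp − Rf) / σd = (16.5% − 0.7%) / 18.9% = 15.80% / 18.9% = 0.8360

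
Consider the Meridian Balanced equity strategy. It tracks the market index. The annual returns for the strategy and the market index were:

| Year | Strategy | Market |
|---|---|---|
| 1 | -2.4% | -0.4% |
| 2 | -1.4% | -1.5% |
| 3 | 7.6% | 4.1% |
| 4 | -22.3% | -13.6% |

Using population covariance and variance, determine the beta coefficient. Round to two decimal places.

1.66

r̄p = -4.6250%,  r̄m = -2.8500%
Cov = Σ(rp − r̄p)(rm − r̄m) / 4 = 71.1938
Var(rm) = Σ(rm − r̄m)² / 4 = 42.9225
β = Cov / Var = 71.1938 / 42.9225 = 1.6587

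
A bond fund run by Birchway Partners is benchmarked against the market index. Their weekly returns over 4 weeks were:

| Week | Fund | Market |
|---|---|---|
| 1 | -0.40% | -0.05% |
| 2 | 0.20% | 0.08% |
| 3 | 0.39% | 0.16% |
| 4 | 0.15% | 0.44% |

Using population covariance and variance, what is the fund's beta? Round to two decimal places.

r̄p = 0.0850%,  r̄m = 0.1575%
Cov = Σ(rp − r̄p)(rm − r̄m) / 4 = 0.0277
Var(rm) = Σ(rm − r̄m)² / 4 = 0.0322
β = Cov / Var = 0.0277 / 0.0322 = 0.8602

0.86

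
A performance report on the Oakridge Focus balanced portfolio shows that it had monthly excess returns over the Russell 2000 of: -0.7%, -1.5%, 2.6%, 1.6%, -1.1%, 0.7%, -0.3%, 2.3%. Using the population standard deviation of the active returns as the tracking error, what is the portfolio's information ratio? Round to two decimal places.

Mean return r̄ = 3.60 / 8 = 0.4500%
Σ(r − r̄)² = (-0.7 − 0.4500)² + (-1.5 − 0.4500)² + (2.6 − 0.4500)² + … = 17.5200
σ = √[17.5200 / 8] = 1.4799%
IR = r̄ / tracking error = 0.4500 / 1.4799 = 0.3041

0.30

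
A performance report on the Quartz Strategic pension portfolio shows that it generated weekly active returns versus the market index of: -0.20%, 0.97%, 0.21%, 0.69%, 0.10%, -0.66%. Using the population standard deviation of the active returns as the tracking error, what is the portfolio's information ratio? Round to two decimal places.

0.34

μ = (-0.2 + 0.97 + 0.21 + 0.69 + 0.1 − 0.66) / 6 = 1.110 / 6 = 0.1850%
Population σ = √[Σ(r − μ)² / 6] = √[1.7414 / 6] = √0.2902 = 0.5387%
IR = μ / tracking error = 0.1850 / 0.5387 = 0.3434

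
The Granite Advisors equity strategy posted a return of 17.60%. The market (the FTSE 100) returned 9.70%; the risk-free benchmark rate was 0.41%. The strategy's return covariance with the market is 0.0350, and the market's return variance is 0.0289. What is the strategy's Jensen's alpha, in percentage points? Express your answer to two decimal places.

5.94

β = Cov / Var = 0.0350 / 0.0289 = 1.2111
E[R] = Rf + β(Rm − Rf) = 0.41% + 1.2111 × (9.70% − 0.41%) = 11.6611%
α = Rp − E[R] = 17.60% − 11.6611% = 5.9389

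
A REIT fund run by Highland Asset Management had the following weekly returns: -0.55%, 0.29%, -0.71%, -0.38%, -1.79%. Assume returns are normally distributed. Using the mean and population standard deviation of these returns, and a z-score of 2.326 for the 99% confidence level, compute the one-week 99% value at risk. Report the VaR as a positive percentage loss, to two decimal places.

2.19

r̄ = (-0.55 + 0.29 − 0.71 − 0.38 − 1.79) / 5 = -3.140 / 5 = -0.6280%
Population σ = √[Σ(r − r̄)² / 5] = √[2.2673 / 5] = √0.4535 = 0.6734%
VaR = −(r̄ − z·σ) = −(-0.6280 − 2.326 × 0.6734) = −(-2.1943) = 2.1943%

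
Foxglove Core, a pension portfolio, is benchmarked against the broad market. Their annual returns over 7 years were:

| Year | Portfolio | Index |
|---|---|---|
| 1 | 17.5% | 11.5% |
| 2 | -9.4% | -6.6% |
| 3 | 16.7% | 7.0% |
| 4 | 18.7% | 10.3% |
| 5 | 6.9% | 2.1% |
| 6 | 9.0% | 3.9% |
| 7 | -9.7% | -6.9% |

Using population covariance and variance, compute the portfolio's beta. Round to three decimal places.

1.614

r̄p = 7.1000%,  r̄m = 3.0429%
Cov = Σ(rp − r̄p)(rm − r̄m) / 7 = 76.8700
Var(rm) = Σ(rm − r̄m)² / 7 = 47.6167
β = Cov / Var = 76.8700 / 47.6167 = 1.6143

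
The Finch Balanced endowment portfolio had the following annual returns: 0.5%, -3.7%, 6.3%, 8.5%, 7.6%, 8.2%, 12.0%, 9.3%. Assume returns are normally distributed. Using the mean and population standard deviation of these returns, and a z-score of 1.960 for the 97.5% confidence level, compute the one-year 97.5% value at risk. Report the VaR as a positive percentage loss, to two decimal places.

r̄ = (0.5 − 3.7 + 6.3 + 8.5 + 7.6 + 8.2 + 12 + 9.3) / 8 = 48.70 / 8 = 6.0875%
Σ(r − r̄)² = (0.5 − 6.0875)² + (-3.7 − 6.0875)² + (6.3 − 6.0875)² + … = 184.9088
population σ = √(184.9088 / 8) = √23.1136 = 4.8077%
VaR = −(r̄ − z·σ) = −(6.0875 − 1.960 × 4.8077) = −(-3.3356) = 3.3356%

3.34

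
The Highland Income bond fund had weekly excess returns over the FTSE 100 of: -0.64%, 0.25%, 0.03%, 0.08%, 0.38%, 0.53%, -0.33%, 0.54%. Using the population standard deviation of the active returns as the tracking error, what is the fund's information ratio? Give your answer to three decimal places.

0.269

Mean return μ = 0.840 / 8 = 0.1050%
Population σ = √[Σ(r − μ)² / 8] = √[1.2170 / 8] = √0.1521 = 0.3900%
IR = μ / tracking error = 0.1050 / 0.3900 = 0.2692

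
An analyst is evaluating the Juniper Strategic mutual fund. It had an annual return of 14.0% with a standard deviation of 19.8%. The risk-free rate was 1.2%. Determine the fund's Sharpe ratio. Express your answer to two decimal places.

0.65

Sharpe = (Rp − Rf) / σp = (14.0% − 1.2%) / 19.8% = 12.80% / 19.8% = 0.6465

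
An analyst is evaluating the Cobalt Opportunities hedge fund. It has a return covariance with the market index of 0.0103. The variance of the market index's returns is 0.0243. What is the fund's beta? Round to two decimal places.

β = Cov(Rp, Rm) / Var(Rm) = 0.0103 / 0.0243 = 0.4239

0.42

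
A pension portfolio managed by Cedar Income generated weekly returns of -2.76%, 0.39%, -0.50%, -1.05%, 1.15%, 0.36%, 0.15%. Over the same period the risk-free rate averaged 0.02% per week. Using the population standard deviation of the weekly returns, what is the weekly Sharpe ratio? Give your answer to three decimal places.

-0.289

μ = (-2.76 + 0.39 − 0.5 − 1.05 + 1.15 + 0.36 + 0.15) / 7 = -2.260 / 7 = -0.3229%
Σ(r − μ)² = 9.8671; population σ = √(9.8671/7) = 1.1873%
Sharpe = (μ − rf) / σ = (-0.3229 − 0.02) / 1.1873 = -0.3429 / 1.1873 = -0.2888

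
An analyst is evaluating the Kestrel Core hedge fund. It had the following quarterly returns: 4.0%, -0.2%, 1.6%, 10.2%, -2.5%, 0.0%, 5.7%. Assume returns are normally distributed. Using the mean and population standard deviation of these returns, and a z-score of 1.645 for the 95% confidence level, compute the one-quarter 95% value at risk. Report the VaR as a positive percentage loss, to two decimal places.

r̄ = (4 − 0.2 + 1.6 + 10.2 − 2.5 + 0 + 5.7) / 7 = 2.6857%
Σ(r − r̄)² = 110.8886; population σ = √(110.8886/7) = 3.9801%
VaR = −(r̄ − z·σ) = −(2.6857 − 1.645 × 3.9801) = −(-3.8616) = 3.8616%

3.86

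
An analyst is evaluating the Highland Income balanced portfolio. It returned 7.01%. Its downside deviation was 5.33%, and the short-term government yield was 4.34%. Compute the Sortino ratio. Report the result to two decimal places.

0.50

Sortino = (Rp − Rf) / σd = (7.01% − 4.34%) / 5.33% = 2.67% / 5.33% = 0.5009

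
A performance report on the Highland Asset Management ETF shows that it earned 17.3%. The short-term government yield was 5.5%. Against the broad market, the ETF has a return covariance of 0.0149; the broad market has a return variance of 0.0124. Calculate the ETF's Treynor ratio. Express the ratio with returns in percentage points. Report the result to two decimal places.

9.82

β = Cov / Var = 0.0149 / 0.0124 = 1.2016
Treynor = (Rp − Rf) / β = (17.3% − 5.5%) / 1.2016 = 11.80 / 1.2016 = 9.8202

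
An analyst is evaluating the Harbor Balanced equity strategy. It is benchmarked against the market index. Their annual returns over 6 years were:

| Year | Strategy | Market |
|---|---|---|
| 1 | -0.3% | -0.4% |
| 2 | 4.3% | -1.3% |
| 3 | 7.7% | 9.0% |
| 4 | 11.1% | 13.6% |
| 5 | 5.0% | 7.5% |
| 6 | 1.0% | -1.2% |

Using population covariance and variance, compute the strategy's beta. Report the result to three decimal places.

0.596

r̄p = 4.8000%,  r̄m = 4.5333%
Cov = Σ(rp − r̄p)(rm − r̄m) / 6 = 20.0883
Var(rm) = Σ(rm − r̄m)² / 6 = 33.6989
β = Cov / Var = 20.0883 / 33.6989 = 0.5961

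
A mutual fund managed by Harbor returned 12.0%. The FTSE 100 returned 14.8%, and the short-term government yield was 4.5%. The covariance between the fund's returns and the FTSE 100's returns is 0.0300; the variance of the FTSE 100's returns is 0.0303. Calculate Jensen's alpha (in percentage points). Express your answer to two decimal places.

-2.70

β = Cov / Var = 0.0300 / 0.0303 = 0.9901
E[R] = Rf + β(Rm − Rf) = 4.5% + 0.9901 × (14.8% − 4.5%) = 14.6980%
α = Rp − E[R] = 12.0% − 14.6980% = -2.6980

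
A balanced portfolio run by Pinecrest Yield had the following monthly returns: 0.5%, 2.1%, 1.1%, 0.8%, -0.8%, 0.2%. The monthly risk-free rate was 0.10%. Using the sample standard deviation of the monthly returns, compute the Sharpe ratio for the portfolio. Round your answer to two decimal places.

r̄ = (0.5 + 2.1 + 1.1 + 0.8 − 0.8 + 0.2) / 6 = 3.90 / 6 = 0.6500%
Σ(r − r̄)² = 4.6550; sample σ = √(4.6550/5) = 0.9649%
Sharpe = (r̄ − rf) / σ = (0.6500 − 0.1) / 0.9649 = 0.5500 / 0.9649 = 0.5700

0.57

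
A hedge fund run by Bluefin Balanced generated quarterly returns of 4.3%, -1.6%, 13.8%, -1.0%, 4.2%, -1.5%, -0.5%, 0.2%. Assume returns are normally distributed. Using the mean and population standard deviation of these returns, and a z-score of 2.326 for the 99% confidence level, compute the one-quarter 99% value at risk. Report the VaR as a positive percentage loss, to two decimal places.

r̄ = (4.3 − 1.6 + 13.8 − 1 + 4.2 − 1.5 − 0.5 + 0.2) / 8 = 17.90 / 8 = 2.2375%
Σ(r − r̄)² = (4.3 − 2.2375)² + (-1.6 − 2.2375)² + (13.8 − 2.2375)² + … = 192.6188
population σ = √(192.6188 / 8) = √24.0774 = 4.9069%
VaR = −(r̄ − z·σ) = −(2.2375 − 2.326 × 4.9069) = −(-9.1759) = 9.1759%

9.18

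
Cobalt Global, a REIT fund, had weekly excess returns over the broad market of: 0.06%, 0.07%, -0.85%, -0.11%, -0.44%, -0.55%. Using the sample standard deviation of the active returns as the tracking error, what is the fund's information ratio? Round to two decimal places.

r̄ = (0.06 + 0.07 − 0.85 − 0.11 − 0.44 − 0.55) / 6 = -0.3033%
Sample σ = √[Σ(r − r̄)² / 5] = √[0.6871 / 5] = √0.1374 = 0.3707%
IR = r̄ / tracking error = -0.3033 / 0.3707 = -0.8182

-0.82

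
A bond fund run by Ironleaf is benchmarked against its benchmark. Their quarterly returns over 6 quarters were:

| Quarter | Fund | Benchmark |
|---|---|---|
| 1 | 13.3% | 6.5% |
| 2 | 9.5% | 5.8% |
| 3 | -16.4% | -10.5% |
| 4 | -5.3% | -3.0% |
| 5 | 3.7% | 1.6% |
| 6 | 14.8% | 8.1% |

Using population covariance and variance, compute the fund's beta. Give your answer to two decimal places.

r̄p = 3.2667%,  r̄m = 1.4167%
Cov = Σ(rp − r̄p)(rm − r̄m) / 6 = 71.2806
Var(rm) = Σ(rm − r̄m)² / 6 = 41.8781
β = Cov / Var = 71.2806 / 41.8781 = 1.7021

1.70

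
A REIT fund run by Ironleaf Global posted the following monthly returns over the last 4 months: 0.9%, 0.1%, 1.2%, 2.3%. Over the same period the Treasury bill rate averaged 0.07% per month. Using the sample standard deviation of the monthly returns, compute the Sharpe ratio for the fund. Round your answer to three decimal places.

μ = (0.9 + 0.1 + 1.2 + 2.3) / 4 = 1.1250%
Sample std dev = √[2.4875 / 3] = 0.9106%
Sharpe = (μ − rf) / σ = (1.1250 − 0.07) / 0.9106 = 1.0550 / 0.9106 = 1.1586

1.159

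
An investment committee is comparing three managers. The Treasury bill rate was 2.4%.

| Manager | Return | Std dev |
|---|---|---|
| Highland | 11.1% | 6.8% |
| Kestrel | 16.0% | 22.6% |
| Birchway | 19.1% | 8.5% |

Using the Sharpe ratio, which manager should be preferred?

Highland: Sharpe ratio = (11.1% − 2.4%) / 6.8% = 1.279
Kestrel: Sharpe ratio = (16.0% − 2.4%) / 22.6% = 0.602
Birchway: Sharpe ratio = (19.1% − 2.4%) / 8.5% = 1.965
Highest: Birchway (1.965).

Birchway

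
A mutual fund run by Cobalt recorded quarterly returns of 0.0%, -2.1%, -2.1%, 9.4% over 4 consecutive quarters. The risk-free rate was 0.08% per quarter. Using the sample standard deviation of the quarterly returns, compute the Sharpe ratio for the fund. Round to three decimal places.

0.222

r̄ = (0 − 2.1 − 2.1 + 9.4) / 4 = 1.3000%
Sample std dev = √[90.4200 / 3] = 5.4900%
Sharpe = (r̄ − rf) / σ = (1.3000 − 0.08) / 5.4900 = 1.2200 / 5.4900 = 0.2222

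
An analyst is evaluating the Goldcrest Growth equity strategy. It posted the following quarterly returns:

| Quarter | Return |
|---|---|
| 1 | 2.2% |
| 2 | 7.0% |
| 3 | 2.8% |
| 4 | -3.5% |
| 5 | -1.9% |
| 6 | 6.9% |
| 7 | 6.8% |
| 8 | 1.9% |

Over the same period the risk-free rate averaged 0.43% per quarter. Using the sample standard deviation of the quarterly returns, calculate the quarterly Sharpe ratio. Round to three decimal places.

0.583

Mean return μ = 22.20 / 8 = 2.7750%
Sample σ = √[Σ(r − μ)² / 7] = √[113.3950 / 7] = √16.1993 = 4.0248%
Sharpe = (μ − rf) / σ = (2.7750 − 0.43) / 4.0248 = 2.3450 / 4.0248 = 0.5826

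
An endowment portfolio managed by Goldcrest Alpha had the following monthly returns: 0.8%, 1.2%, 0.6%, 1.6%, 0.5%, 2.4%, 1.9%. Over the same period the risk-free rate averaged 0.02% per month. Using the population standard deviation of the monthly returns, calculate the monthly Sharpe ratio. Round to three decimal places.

Mean return r̄ = 9.00 / 7 = 1.2857%
Population σ = √[Σ(r − r̄)² / 7] = √[3.0486 / 7] = √0.4355 = 0.6599%
Sharpe = (r̄ − rf) / σ = (1.2857 − 0.02) / 0.6599 = 1.2657 / 0.6599 = 1.9180

1.918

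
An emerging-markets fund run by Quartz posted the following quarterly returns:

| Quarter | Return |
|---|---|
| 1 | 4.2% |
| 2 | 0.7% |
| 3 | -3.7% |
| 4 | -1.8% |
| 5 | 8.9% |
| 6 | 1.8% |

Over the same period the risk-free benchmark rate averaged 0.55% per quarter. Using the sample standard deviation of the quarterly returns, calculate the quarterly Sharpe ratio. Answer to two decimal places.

r̄ = (4.2 + 0.7 − 3.7 − 1.8 + 8.9 + 1.8) / 6 = 1.6833%
Σ(r − r̄)² = (4.2 − 1.6833)² + (0.7 − 1.6833)² + … = 100.5083
sample σ = √(100.5083 / 5) = √20.1017 = 4.4835%
Sharpe = (r̄ − rf) / σ = (1.6833 − 0.55) / 4.4835 = 1.1333 / 4.4835 = 0.2528

0.25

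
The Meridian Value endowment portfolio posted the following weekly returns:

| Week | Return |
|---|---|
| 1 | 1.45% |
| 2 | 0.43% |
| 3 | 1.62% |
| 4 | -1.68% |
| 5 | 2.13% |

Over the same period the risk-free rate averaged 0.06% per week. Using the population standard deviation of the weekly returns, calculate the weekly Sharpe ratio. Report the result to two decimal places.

0.54

μ = (1.45 + 0.43 + 1.62 − 1.68 + 2.13) / 5 = 3.950 / 5 = 0.7900%
Σ(r − μ)² = (1.45 − 0.7900)² + (0.43 − 0.7900)² + (1.62 − 0.7900)² + … = 9.1506
population σ = √(9.1506 / 5) = √1.8301 = 1.3528%
Sharpe = (μ − rf) / σ = (0.7900 − 0.06) / 1.3528 = 0.7300 / 1.3528 = 0.5396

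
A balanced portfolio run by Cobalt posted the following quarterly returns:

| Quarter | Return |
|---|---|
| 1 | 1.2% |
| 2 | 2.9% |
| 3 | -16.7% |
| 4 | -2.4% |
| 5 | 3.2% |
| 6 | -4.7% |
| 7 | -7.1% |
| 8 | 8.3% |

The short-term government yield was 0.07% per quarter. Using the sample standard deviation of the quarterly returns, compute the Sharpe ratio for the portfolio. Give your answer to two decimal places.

-0.26

r̄ = (1.2 + 2.9 − 16.7 − 2.4 + 3.2 − 4.7 − 7.1 + 8.3) / 8 = -15.30 / 8 = -1.9125%
Sample σ = √[Σ(r − r̄)² / 7] = √[416.8688 / 7] = √59.5527 = 7.7170%
Sharpe = (r̄ − rf) / σ = (-1.9125 − 0.07) / 7.7170 = -1.9825 / 7.7170 = -0.2569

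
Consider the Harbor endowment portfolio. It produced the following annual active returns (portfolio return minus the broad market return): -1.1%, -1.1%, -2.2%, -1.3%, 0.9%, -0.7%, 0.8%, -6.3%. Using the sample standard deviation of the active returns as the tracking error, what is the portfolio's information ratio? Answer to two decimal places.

-0.61

Mean return r̄ = -11.00 / 8 = -1.3750%
Sample σ = √[Σ(r − r̄)² / 7] = √[35.4550 / 7] = √5.0650 = 2.2506%
IR = r̄ / tracking error = -1.3750 / 2.2506 = -0.6109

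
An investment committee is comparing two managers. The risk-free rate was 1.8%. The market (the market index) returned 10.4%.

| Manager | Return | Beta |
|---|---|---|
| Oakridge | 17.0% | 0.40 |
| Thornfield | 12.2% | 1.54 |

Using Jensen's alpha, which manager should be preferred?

Oakridge

Oakridge: α = 17.0% − [1.8% + 0.40 × (10.4% − 1.8%)] = 11.760
Thornfield: α = 12.2% − [1.8% + 1.54 × (10.4% − 1.8%)] = -2.844
Highest: Oakridge (11.760).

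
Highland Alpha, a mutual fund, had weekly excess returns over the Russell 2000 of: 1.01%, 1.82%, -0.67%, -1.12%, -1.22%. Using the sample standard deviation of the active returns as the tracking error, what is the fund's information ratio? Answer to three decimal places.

μ = (1.01 + 1.82 − 0.67 − 1.12 − 1.22) / 5 = -0.180 / 5 = -0.0360%
Σ(r − μ)² = (1.01 − (-0.0360))² + (1.82 − (-0.0360))² + (-0.67 − (-0.0360))² + … = 7.5177
σ = √[7.5177 / 4] = 1.3709%
IR = μ / tracking error = -0.0360 / 1.3709 = -0.0263

-0.026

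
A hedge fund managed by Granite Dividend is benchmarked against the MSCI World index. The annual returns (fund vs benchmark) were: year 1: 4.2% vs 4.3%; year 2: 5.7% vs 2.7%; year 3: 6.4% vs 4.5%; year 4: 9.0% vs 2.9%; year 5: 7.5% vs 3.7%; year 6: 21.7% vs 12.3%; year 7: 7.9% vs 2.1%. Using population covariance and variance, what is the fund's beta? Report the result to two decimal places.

1.51

r̄p = 8.9143%,  r̄m = 4.6429%
Cov = Σ(rp − r̄p)(rm − r̄m) / 7 = 15.6980
Var(rm) = Σ(rm − r̄m)² / 7 = 10.4196
β = Cov / Var = 15.6980 / 10.4196 = 1.5066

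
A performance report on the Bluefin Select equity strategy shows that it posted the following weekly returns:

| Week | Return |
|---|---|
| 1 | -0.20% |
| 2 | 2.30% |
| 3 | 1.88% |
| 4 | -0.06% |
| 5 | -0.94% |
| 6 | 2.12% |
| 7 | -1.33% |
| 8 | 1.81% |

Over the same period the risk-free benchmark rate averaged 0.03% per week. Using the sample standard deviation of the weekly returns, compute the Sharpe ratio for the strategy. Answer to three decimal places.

0.450

r̄ = (-0.2 + 2.3 + 1.88 − 0.06 − 0.94 + 2.12 − 1.33 + 1.81) / 8 = 5.580 / 8 = 0.6975%
Sample std dev = √[15.3990 / 7] = 1.4832%
Sharpe = (r̄ − rf) / σ = (0.6975 − 0.03) / 1.4832 = 0.6675 / 1.4832 = 0.4500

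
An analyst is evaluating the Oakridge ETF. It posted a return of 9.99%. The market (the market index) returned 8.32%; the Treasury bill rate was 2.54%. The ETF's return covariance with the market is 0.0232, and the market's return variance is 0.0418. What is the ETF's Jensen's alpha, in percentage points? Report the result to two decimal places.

β = Cov / Var = 0.0232 / 0.0418 = 0.5550
E[R] = Rf + β(Rm − Rf) = 2.54% + 0.5550 × (8.32% − 2.54%) = 5.7479%
α = Rp − E[R] = 9.99% − 5.7479% = 4.2421

4.24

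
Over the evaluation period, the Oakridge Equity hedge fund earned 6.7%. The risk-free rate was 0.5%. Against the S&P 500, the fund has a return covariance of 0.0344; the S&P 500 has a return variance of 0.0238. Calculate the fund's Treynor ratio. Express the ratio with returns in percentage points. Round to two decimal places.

β = Cov / Var = 0.0344 / 0.0238 = 1.4454
Treynor = (Rp − Rf) / β = (6.7% − 0.5%) / 1.4454 = 6.20 / 1.4454 = 4.2895

4.29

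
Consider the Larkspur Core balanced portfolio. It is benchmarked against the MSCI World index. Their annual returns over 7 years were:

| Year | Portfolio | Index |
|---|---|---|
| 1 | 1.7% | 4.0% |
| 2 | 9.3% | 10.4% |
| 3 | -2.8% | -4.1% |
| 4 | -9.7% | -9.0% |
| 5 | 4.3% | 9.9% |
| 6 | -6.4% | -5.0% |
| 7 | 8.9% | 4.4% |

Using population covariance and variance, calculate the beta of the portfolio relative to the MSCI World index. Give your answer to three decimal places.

0.884

r̄p = 0.7571%,  r̄m = 1.5143%
Cov = Σ(rp − r̄p)(rm − r̄m) / 7 = 44.0006
Var(rm) = Σ(rm − r̄m)² / 7 = 49.7555
β = Cov / Var = 44.0006 / 49.7555 = 0.8843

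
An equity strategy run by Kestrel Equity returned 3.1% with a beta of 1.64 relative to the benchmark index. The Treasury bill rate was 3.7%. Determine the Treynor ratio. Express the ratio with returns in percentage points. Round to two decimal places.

Treynor = (Rp − Rf) / β = (3.1% − 3.7%) / 1.64 = -0.60 / 1.64 = -0.3659

-0.37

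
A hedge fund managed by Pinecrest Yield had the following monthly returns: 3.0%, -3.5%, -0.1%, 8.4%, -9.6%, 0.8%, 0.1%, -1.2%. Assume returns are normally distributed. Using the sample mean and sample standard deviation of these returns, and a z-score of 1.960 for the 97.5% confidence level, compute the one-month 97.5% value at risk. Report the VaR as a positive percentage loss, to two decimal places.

μ = (3 − 3.5 − 0.1 + 8.4 − 9.6 + 0.8 + 0.1 − 1.2) / 8 = -0.2625%
Σ(r − μ)² = (3 − (-0.2625))² + (-3.5 − (-0.2625))² + … = 185.5188
sample σ = √(185.5188 / 7) = √26.5027 = 5.1481%
VaR = −(μ − z·σ) = −(-0.2625 − 1.960 × 5.1481) = −(-10.3528) = 10.3528%

10.35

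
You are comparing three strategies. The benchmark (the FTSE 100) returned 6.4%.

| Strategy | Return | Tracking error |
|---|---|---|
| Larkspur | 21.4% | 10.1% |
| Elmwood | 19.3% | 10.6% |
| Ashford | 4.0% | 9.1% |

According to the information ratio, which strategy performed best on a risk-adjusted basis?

Larkspur: IR = (21.4% − 6.4%) / 10.1% = 1.485
Elmwood: IR = (19.3% − 6.4%) / 10.6% = 1.217
Ashford: IR = (4.0% − 6.4%) / 9.1% = -0.264
Highest: Larkspur (1.485).

Larkspur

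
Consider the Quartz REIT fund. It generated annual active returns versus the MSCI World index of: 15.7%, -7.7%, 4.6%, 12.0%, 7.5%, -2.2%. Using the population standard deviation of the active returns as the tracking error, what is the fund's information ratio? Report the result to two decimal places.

Mean return r̄ = 29.90 / 6 = 4.9833%
Σ(r − r̄)² = 383.0283; population σ = √(383.0283/6) = 7.9899%
IR = r̄ / tracking error = 4.9833 / 7.9899 = 0.6237

0.62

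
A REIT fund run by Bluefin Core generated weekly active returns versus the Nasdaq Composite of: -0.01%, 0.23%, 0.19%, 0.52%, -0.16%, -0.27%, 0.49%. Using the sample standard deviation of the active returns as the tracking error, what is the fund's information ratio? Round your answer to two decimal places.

0.46

r̄ = (-0.01 + 0.23 + 0.19 + 0.52 − 0.16 − 0.27 + 0.49) / 7 = 0.990 / 7 = 0.1414%
Sample σ = √[Σ(r − r̄)² / 6] = √[0.5581 / 6] = √0.0930 = 0.3050%
IR = r̄ / tracking error = 0.1414 / 0.3050 = 0.4636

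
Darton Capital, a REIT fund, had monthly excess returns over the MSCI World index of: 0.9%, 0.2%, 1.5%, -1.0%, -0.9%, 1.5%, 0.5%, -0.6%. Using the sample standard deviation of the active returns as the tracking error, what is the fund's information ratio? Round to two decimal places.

0.26

r̄ = (0.9 + 0.2 + 1.5 − 1 − 0.9 + 1.5 + 0.5 − 0.6) / 8 = 0.2625%
Sample σ = √[Σ(r − r̄)² / 7] = √[7.2188 / 7] = √1.0313 = 1.0155%
IR = r̄ / tracking error = 0.2625 / 1.0155 = 0.2585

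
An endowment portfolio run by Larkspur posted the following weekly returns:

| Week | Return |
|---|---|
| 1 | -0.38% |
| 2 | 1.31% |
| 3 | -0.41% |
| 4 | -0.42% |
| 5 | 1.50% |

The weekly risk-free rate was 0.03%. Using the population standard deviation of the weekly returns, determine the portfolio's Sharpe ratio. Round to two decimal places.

r̄ = (-0.38 + 1.31 − 0.41 − 0.42 + 1.5) / 5 = 0.3200%
Population std dev = √[3.9430 / 5] = 0.8880%
Sharpe = (r̄ − rf) / σ = (0.3200 − 0.03) / 0.8880 = 0.2900 / 0.8880 = 0.3266

0.33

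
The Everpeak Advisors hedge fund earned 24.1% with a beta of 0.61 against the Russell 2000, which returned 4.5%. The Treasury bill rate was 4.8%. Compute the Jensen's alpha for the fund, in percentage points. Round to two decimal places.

CAPM expected return = Rf + β(Rm − Rf) = 4.8% + 0.61 × (4.5% − 4.8%) = 4.8 + 0.61 × -0.30 = 4.6170%
Jensen's α = Rp − E[R] = 24.1% − 4.6170% = 19.4830

19.48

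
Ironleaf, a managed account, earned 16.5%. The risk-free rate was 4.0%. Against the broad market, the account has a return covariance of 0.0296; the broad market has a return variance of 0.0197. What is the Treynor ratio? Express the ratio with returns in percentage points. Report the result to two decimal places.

8.32

β = Cov / Var = 0.0296 / 0.0197 = 1.5025
Treynor = (Rp − Rf) / β = (16.5% − 4.0%) / 1.5025 = 12.50 / 1.5025 = 8.3195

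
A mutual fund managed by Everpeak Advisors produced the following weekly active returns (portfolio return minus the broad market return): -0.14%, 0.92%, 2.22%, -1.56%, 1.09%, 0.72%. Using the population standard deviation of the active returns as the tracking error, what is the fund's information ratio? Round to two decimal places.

0.46

r̄ = (-0.14 + 0.92 + 2.22 − 1.56 + 1.09 + 0.72) / 6 = 0.5417%
Σ(r − r̄)² = 8.1741; population σ = √(8.1741/6) = 1.1672%
IR = r̄ / tracking error = 0.5417 / 1.1672 = 0.4641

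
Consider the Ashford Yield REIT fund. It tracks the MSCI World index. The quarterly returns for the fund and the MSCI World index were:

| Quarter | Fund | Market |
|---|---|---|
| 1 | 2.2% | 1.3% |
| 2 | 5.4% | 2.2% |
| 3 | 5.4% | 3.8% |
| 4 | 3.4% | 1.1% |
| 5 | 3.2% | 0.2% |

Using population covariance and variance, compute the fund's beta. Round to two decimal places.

0.80

r̄p = 3.9200%,  r̄m = 1.7200%
Cov = Σ(rp − r̄p)(rm − r̄m) / 5 = 1.1856
Var(rm) = Σ(rm − r̄m)² / 5 = 1.4856
β = Cov / Var = 1.1856 / 1.4856 = 0.7981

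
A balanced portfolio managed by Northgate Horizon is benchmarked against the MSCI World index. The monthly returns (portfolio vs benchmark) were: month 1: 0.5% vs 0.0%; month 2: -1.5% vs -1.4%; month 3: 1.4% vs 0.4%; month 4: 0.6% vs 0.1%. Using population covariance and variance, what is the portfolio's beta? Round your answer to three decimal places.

1.528

r̄p = 0.2500%,  r̄m = -0.2250%
Cov = Σ(rp − r̄p)(rm − r̄m) / 4 = 0.7363
Var(rm) = Σ(rm − r̄m)² / 4 = 0.4819
β = Cov / Var = 0.7363 / 0.4819 = 1.5279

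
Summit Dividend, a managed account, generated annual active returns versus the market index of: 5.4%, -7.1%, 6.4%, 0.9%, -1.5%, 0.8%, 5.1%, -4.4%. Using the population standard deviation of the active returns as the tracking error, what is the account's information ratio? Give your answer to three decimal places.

r̄ = (5.4 − 7.1 + 6.4 + 0.9 − 1.5 + 0.8 + 5.1 − 4.4) / 8 = 5.60 / 8 = 0.7000%
Σ(r − r̄)² = 165.6800; population σ = √(165.6800/8) = 4.5508%
IR = r̄ / tracking error = 0.7000 / 4.5508 = 0.1538

0.154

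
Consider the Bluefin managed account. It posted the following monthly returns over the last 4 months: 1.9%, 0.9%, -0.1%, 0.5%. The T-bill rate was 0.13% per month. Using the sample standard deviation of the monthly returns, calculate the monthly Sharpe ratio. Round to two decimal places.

μ = (1.9 + 0.9 − 0.1 + 0.5) / 4 = 0.8000%
Sample σ = √[Σ(r − μ)² / 3] = √[2.1200 / 3] = √0.7067 = 0.8407%
Sharpe = (μ − rf) / σ = (0.8000 − 0.13) / 0.8407 = 0.6700 / 0.8407 = 0.7970

0.80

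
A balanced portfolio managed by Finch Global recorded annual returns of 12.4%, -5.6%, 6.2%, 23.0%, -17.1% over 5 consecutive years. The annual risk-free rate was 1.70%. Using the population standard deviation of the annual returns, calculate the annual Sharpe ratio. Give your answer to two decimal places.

r̄ = (12.4 − 5.6 + 6.2 + 23 − 17.1) / 5 = 3.7800%
Population σ = √[Σ(r − r̄)² / 5] = √[973.5280 / 5] = √194.7056 = 13.9537%
Sharpe = (r̄ − rf) / σ = (3.7800 − 1.7) / 13.9537 = 2.0800 / 13.9537 = 0.1491

0.15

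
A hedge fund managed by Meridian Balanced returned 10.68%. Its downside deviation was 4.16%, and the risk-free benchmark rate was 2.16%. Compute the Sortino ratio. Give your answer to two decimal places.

Sortino = (Rp − Rf) / σd = (10.68% − 2.16%) / 4.16% = 8.52% / 4.16% = 2.0481

2.05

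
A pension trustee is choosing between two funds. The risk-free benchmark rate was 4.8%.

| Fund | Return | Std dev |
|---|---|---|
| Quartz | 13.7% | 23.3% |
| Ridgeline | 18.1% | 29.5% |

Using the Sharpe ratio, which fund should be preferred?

Quartz: Sharpe ratio = (13.7% − 4.8%) / 23.3% = 0.382
Ridgeline: Sharpe ratio = (18.1% − 4.8%) / 29.5% = 0.451
Highest: Ridgeline (0.451).

Ridgeline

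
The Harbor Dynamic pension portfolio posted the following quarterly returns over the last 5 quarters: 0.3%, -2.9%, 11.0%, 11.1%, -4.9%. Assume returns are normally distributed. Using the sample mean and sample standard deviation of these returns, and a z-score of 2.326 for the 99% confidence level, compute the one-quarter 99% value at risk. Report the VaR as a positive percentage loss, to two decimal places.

14.87

r̄ = (0.3 − 2.9 + 11 + 11.1 − 4.9) / 5 = 2.9200%
Σ(r − r̄)² = (0.3 − 2.9200)² + (-2.9 − 2.9200)² + (11 − 2.9200)² + … = 234.0880
σ = √[234.0880 / 4] = 7.6500%
VaR = −(r̄ − z·σ) = −(2.9200 − 2.326 × 7.6500) = −(-14.8739) = 14.8739%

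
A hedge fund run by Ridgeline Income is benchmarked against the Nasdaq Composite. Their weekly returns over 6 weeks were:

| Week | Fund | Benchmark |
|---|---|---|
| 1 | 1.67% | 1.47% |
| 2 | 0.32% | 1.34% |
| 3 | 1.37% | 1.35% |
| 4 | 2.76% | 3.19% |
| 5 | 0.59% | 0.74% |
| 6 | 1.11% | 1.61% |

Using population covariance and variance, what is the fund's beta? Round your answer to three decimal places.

r̄p = 1.3033%,  r̄m = 1.6167%
Cov = Σ(rp − r̄p)(rm − r̄m) / 6 = 0.5198
Var(rm) = Σ(rm − r̄m)² / 6 = 0.5689
β = Cov / Var = 0.5198 / 0.5689 = 0.9137

0.914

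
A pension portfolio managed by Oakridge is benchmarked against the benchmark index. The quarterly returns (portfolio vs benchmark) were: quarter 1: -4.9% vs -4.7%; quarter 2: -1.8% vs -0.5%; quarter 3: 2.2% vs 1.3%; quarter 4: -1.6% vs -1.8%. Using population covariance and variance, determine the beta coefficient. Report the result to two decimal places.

1.10

r̄p = -1.5250%,  r̄m = -1.4250%
Cov = Σ(rp − r̄p)(rm − r̄m) / 4 = 5.2444
Var(rm) = Σ(rm − r̄m)² / 4 = 4.7869
β = Cov / Var = 5.2444 / 4.7869 = 1.0956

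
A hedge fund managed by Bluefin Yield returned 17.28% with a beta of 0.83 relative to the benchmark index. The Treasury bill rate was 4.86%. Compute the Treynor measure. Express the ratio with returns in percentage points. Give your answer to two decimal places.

14.96

Treynor = (Rp − Rf) / β = (17.28% − 4.86%) / 0.83 = 12.42 / 0.83 = 14.9639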